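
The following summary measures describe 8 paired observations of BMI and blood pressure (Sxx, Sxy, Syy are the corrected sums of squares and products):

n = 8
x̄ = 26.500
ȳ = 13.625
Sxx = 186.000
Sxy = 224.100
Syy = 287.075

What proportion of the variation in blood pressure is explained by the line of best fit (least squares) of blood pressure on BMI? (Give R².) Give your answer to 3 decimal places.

R² = Sxy²/(Sxx·Syy) = (224.1)²/(186·287.075) = 0.940536

0.941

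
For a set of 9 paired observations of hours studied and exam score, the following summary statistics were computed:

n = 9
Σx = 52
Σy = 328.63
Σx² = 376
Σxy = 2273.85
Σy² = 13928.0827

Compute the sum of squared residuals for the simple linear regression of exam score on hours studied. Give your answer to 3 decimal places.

66.146

Sxx = Σx² − (Σx)²/n = 376 − 300.444444 = 75.555556
Sxy = Σxy − (Σx)(Σy)/n = 2273.85 − 1898.751111 = 375.098889
Syy = Σy² − (Σy)²/n = 13928.0827 − 11999.741878 = 1928.340822
b = Sxy/Sxx = 375.098889/75.555556 = 4.964544
SSE = Syy − b·Sxy = 1928.340822 − 4.964544·375.098889 = 66.145840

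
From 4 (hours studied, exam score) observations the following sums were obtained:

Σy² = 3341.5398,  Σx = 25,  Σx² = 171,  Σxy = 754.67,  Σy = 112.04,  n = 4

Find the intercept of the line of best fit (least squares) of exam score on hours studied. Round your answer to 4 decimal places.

4.9507

Sxx = Σx² − (Σx)²/n = 171 − 156.25 = 14.75
Sxy = Σxy − (Σx)(Σy)/n = 754.67 − 700.25 = 54.42
b = Sxy/Sxx = 54.42/14.75 = 3.689492
a = ȳ − b·x̄ = 28.01 − 3.689492·6.25 = 4.950678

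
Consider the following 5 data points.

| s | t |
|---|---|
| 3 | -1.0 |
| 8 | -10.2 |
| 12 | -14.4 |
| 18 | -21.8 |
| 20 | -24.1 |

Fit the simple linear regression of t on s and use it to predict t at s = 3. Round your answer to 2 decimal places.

-2.17

n = 5, Σx = 61, Σy = -71.5, Σxy = -1131.8, Σx² = 941
Sxx = Σx² − (Σx)²/n = 941 − 744.2 = 196.8
Sxy = Σxy − (Σx)(Σy)/n = -1131.8 − (-872.3) = -259.5
b = Sxy/Sxx = -259.5/196.8 = -1.318598
a = ȳ − b·x̄ = -14.3 − (-1.318598)·12.2 = 1.786890
ŷ(3) = a + b·3 = 1.786890 + (-1.318598)·3 = -2.168902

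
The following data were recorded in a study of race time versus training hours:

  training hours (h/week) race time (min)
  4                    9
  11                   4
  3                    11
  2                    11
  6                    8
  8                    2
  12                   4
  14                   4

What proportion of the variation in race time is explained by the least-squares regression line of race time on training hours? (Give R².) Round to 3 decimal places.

n = 8, Σx = 60, Σy = 53, Σxy = 303, Σx² = 590, Σy² = 439
Sxx = Σx² − (Σx)²/n = 590 − 450 = 140
Sxy = Σxy − (Σx)(Σy)/n = 303 − 397.5 = -94.5
Syy = Σy² − (Σy)²/n = 439 − 351.125 = 87.875
R² = Sxy²/(Sxx·Syy) = (-94.5)²/(140·87.875) = 0.725889

0.726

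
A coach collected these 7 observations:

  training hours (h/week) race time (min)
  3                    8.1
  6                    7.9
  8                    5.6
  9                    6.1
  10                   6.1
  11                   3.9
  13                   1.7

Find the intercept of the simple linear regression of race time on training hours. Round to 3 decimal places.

10.887

n = 7, Σx = 60, Σy = 39.4, Σxy = 297.4, Σx² = 580
Sxx = Σx² − (Σx)²/n = 580 − 514.285714 = 65.714286
Sxy = Σxy − (Σx)(Σy)/n = 297.4 − 337.714286 = -40.314286
b = Sxy/Sxx = -40.314286/65.714286 = -0.613478
a = ȳ − b·x̄ = 5.628571 − (-0.613478)·8.571429 = 10.886957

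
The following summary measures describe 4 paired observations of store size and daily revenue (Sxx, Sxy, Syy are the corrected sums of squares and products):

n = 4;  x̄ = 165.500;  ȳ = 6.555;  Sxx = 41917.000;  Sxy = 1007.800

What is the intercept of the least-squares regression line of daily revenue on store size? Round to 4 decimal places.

2.5759

b = Sxy/Sxx = 1007.8/41917 = 0.024043
a = ȳ − b·x̄ = 6.555 − 0.024043·165.5 = 2.575925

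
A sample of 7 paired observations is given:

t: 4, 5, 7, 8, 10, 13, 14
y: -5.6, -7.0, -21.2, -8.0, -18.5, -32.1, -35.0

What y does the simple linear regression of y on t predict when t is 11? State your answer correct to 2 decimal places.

-24.79

n = 7, Σx = 61, Σy = -127.4, Σxy = -1362.1, Σx² = 619
Sxx = Σx² − (Σx)²/n = 619 − 531.571429 = 87.428571
Sxy = Σxy − (Σx)(Σy)/n = -1362.1 − (-1110.2) = -251.9
b = Sxy/Sxx = -251.9/87.428571 = -2.881209
a = ȳ − b·x̄ = -18.2 − (-2.881209)·8.714286 = 6.907680
ŷ(11) = a + b·11 = 6.907680 + (-2.881209)·11 = -24.785621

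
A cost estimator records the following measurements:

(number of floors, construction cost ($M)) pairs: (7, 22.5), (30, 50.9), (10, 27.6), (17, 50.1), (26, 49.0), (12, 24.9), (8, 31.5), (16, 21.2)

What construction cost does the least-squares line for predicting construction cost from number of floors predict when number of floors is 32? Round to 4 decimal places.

54.5492

n = 8, Σx = 126, Σy = 277.7, Σxy = 4976.2, Σx² = 2478
Sxx = Σx² − (Σx)²/n = 2478 − 1984.5 = 493.5
Sxy = Σxy − (Σx)(Σy)/n = 4976.2 − 4373.775 = 602.425
b = Sxy/Sxx = 602.425/493.5 = 1.220719
a = ȳ − b·x̄ = 34.7125 − 1.220719·15.75 = 15.486170
ŷ(32) = a + b·32 = 15.486170 + 1.220719·32 = 54.549189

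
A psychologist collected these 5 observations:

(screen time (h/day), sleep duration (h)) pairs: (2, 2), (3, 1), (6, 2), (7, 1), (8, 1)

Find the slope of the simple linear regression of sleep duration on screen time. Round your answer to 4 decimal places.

-0.0896

n = 5, Σx = 26, Σy = 7, Σxy = 34, Σx² = 162
Sxx = Σx² − (Σx)²/n = 162 − 135.2 = 26.8
Sxy = Σxy − (Σx)(Σy)/n = 34 − 36.4 = -2.4
b = Sxy/Sxx = -2.4/26.8 = -0.089552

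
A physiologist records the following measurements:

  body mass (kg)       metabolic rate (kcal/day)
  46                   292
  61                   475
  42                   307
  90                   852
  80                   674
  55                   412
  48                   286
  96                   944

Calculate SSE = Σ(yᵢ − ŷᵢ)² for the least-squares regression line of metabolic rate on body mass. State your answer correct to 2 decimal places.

7713.82

n = 8, Σx = 518, Σy = 4242, Σxy = 312913, Σx² = 36646, Σy² = 2727994
Sxx = Σx² − (Σx)²/n = 36646 − 33540.5 = 3105.5
Sxy = Σxy − (Σx)(Σy)/n = 312913 − 274669.5 = 38243.5
Syy = Σy² − (Σy)²/n = 2727994 − 2249320.5 = 478673.5
b = Sxy/Sxx = 38243.5/3105.5 = 12.314764
SSE = Syy − b·Sxy = 478673.5 − 12.314764·38243.5 = 7713.818065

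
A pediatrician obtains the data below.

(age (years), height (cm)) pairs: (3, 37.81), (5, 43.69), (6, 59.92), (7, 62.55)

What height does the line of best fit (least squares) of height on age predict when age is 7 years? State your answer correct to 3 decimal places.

62.674

n = 4, Σx = 21, Σy = 203.97, Σxy = 1129.25, Σx² = 119
Sxx = Σx² − (Σx)²/n = 119 − 110.25 = 8.75
Sxy = Σxy − (Σx)(Σy)/n = 1129.25 − 1070.8425 = 58.4075
b = Sxy/Sxx = 58.4075/8.75 = 6.675143
a = ȳ − b·x̄ = 50.9925 − 6.675143·5.25 = 15.948
ŷ(7) = a + b·7 = 15.948 + 6.675143·7 = 62.674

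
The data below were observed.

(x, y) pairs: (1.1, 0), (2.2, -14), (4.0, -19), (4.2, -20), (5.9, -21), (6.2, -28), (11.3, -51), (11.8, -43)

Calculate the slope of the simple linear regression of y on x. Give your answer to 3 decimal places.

n = 8, Σx = 46.7, Σy = -196, Σxy = -1572, Σx² = 379.87
Sxx = Σx² − (Σx)²/n = 379.87 − 272.61125 = 107.25875
Sxy = Σxy − (Σx)(Σy)/n = -1572 − (-1144.15) = -427.85
b = Sxy/Sxx = -427.85/107.25875 = -3.988952

-3.989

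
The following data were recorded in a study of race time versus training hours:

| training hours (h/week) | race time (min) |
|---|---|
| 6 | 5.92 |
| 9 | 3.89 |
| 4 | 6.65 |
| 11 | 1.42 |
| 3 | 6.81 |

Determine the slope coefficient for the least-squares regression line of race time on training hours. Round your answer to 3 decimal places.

-0.659

n = 5, Σx = 33, Σy = 24.69, Σxy = 133.18, Σx² = 263
Sxx = Σx² − (Σx)²/n = 263 − 217.8 = 45.2
Sxy = Σxy − (Σx)(Σy)/n = 133.18 − 162.954 = -29.774
b = Sxy/Sxx = -29.774/45.2 = -0.658717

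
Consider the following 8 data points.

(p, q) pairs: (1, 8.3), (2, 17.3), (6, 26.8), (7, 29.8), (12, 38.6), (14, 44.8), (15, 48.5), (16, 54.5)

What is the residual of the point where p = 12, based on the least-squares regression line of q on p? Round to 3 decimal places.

-2.621

n = 8, Σx = 73, Σy = 268.6, Σxy = 3102.2, Σx² = 911
Sxx = Σx² − (Σx)²/n = 911 − 666.125 = 244.875
Sxy = Σxy − (Σx)(Σy)/n = 3102.2 − 2450.975 = 651.225
b = Sxy/Sxx = 651.225/244.875 = 2.659418
a = ȳ − b·x̄ = 33.575 − 2.659418·9.125 = 9.307810
ŷ(12) = 9.307810 + 2.659418·12 = 41.220827
residual = y − ŷ = 38.6 − 41.220827 = -2.620827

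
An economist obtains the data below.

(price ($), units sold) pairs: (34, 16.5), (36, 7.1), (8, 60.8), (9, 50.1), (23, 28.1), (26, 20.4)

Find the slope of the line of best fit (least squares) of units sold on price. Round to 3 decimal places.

n = 6, Σx = 136, Σy = 183, Σxy = 2930.6, Σx² = 3802
Sxx = Σx² − (Σx)²/n = 3802 − 3082.666667 = 719.333333
Sxy = Σxy − (Σx)(Σy)/n = 2930.6 − 4148 = -1217.4
b = Sxy/Sxx = -1217.4/719.333333 = -1.692400

-1.692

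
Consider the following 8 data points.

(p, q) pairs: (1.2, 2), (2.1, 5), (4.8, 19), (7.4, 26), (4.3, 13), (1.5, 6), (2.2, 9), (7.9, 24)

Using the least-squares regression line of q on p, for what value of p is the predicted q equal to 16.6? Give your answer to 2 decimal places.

n = 8, Σx = 31.4, Σy = 104, Σxy = 570.8, Σx² = 171.64
Sxx = Σx² − (Σx)²/n = 171.64 − 123.245 = 48.395
Sxy = Σxy − (Σx)(Σy)/n = 570.8 − 408.2 = 162.6
b = Sxy/Sxx = 162.6/48.395 = 3.359851
a = ȳ − b·x̄ = 13 − 3.359851·3.925 = -0.187416
Set a + b·x = 16.6: x = (16.6 − (-0.187416)) / 3.359851 = 4.996476

5.00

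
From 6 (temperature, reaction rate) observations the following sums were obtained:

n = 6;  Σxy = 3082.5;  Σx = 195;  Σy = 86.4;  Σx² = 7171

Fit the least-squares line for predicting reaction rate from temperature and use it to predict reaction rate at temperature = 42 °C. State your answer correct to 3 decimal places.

Sxx = Σx² − (Σx)²/n = 7171 − 6337.5 = 833.5
Sxy = Σxy − (Σx)(Σy)/n = 3082.5 − 2808 = 274.5
b = Sxy/Sxx = 274.5/833.5 = 0.329334
a = ȳ − b·x̄ = 14.4 − 0.329334·32.5 = 3.696641
ŷ(42) = a + b·42 = 3.696641 + 0.329334·42 = 17.528674

17.529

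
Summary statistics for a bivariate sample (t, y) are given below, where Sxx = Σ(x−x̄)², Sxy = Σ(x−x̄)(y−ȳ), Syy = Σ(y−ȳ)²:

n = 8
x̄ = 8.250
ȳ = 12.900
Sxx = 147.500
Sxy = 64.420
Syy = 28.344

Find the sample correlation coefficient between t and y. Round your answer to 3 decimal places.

0.996

r = Sxy/√(Sxx·Syy) = 64.42/√(4180.74) = 64.42/64.658642 = 0.996309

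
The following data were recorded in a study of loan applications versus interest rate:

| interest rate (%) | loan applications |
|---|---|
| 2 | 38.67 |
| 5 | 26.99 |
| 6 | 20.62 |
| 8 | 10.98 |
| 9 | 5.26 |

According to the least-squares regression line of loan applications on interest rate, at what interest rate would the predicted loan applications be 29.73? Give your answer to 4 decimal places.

4.0770

n = 5, Σx = 30, Σy = 102.52, Σxy = 471.19, Σx² = 210
Sxx = Σx² − (Σx)²/n = 210 − 180 = 30
Sxy = Σxy − (Σx)(Σy)/n = 471.19 − 615.12 = -143.93
b = Sxy/Sxx = -143.93/30 = -4.797667
a = ȳ − b·x̄ = 20.504 − (-4.797667)·6 = 49.29
Set a + b·x = 29.73: x = (29.73 − 49.29) / (-4.797667) = 4.076982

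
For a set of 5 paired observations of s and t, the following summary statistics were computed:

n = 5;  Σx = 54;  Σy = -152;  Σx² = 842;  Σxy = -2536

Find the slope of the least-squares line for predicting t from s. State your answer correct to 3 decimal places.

Sxx = Σx² − (Σx)²/n = 842 − 583.2 = 258.8
Sxy = Σxy − (Σx)(Σy)/n = -2536 − (-1641.6) = -894.4
b = Sxy/Sxx = -894.4/258.8 = -3.455951

-3.456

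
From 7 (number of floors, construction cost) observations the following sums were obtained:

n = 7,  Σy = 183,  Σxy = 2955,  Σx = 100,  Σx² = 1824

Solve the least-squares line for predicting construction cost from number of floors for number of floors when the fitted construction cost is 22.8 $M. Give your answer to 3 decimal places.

10.406

Sxx = Σx² − (Σx)²/n = 1824 − 1428.571429 = 395.428571
Sxy = Σxy − (Σx)(Σy)/n = 2955 − 2614.285714 = 340.714286
b = Sxy/Sxx = 340.714286/395.428571 = 0.861633
a = ȳ − b·x̄ = 26.142857 − 0.861633·14.285714 = 13.833815
Set a + b·x = 22.8: x = (22.8 − 13.833815) / 0.861633 = 10.406038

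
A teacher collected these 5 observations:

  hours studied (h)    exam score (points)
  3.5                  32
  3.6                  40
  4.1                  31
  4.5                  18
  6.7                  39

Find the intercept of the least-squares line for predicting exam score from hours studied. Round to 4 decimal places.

n = 5, Σx = 22.4, Σy = 160, Σxy = 725.4, Σx² = 107.16
Sxx = Σx² − (Σx)²/n = 107.16 − 100.352 = 6.808
Sxy = Σxy − (Σx)(Σy)/n = 725.4 − 716.8 = 8.6
b = Sxy/Sxx = 8.6/6.808 = 1.263220
a = ȳ − b·x̄ = 32 − 1.263220·4.48 = 26.340776

26.3408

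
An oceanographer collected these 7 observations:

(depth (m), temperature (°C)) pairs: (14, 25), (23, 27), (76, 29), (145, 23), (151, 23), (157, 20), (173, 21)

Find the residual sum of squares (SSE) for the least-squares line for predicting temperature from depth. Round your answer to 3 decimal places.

26.281

n = 7, Σx = 739, Σy = 168, Σxy = 16756, Σx² = 104905, Σy² = 4094
Sxx = Σx² − (Σx)²/n = 104905 − 78017.285714 = 26887.714286
Sxy = Σxy − (Σx)(Σy)/n = 16756 − 17736 = -980
Syy = Σy² − (Σy)²/n = 4094 − 4032 = 62
b = Sxy/Sxx = -980/26887.714286 = -0.036448
SSE = Syy − b·Sxy = 62 − (-0.036448)·(-980) = 26.281084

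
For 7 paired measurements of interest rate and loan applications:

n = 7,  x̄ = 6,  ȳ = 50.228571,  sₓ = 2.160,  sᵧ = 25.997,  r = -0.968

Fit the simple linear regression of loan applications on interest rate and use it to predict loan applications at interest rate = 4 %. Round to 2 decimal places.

73.53

b = r · sᵧ/sₓ = -0.968 · 25.997/2.16 = -11.650507
a = ȳ − b·x̄ = 50.228571 − (-11.650507)·6 = 120.131615
ŷ(4) = a + b·4 = 120.131615 + (-11.650507)·4 = 73.529586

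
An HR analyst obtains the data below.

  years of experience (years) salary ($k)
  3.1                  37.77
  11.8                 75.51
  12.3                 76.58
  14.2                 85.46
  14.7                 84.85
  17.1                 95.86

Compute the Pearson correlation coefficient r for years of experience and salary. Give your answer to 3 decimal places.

0.999

n = 6, Σx = 73.2, Σy = 456.03, Σxy = 6050.072, Σx² = 1010.28, Σy² = 36684.9031
Sxx = Σx² − (Σx)²/n = 1010.28 − 893.04 = 117.24
Sxy = Σxy − (Σx)(Σy)/n = 6050.072 − 5563.566 = 486.506
Syy = Σy² − (Σy)²/n = 36684.9031 − 34660.56015 = 2024.34295
r = Sxy/√(Sxx·Syy) = 486.506/√(237333.967458) = 486.506/487.169342 = 0.998638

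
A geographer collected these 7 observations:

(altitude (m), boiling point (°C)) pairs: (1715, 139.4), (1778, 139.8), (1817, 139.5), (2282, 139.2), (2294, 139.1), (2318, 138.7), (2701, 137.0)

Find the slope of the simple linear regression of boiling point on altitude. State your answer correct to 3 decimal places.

-0.002

n = 7, Σx = 14905, Σy = 972.7, Σxy = 2069400.3, Σx² = 32542483
Sxx = Σx² − (Σx)²/n = 32542483 − 31737003.571429 = 805479.428571
Sxy = Σxy − (Σx)(Σy)/n = 2069400.3 − 2071156.214286 = -1755.914286
b = Sxy/Sxx = -1755.914286/805479.428571 = -0.002180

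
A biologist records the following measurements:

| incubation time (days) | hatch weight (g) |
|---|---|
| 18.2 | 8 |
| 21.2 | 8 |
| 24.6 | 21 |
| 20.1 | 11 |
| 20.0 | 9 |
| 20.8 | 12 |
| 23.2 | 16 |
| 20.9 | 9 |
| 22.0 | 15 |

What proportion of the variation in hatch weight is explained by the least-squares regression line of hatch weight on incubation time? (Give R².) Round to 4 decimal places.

n = 9, Σx = 191, Σy = 109, Σxy = 2371.8, Σx² = 4081.54, Σy² = 1477
Sxx = Σx² − (Σx)²/n = 4081.54 − 4053.444444 = 28.095556
Sxy = Σxy − (Σx)(Σy)/n = 2371.8 − 2313.222222 = 58.577778
Syy = Σy² − (Σy)²/n = 1477 − 1320.111111 = 156.888889
R² = Sxy²/(Sxx·Syy) = (58.577778)²/(28.095556·156.888889) = 0.778459

0.7785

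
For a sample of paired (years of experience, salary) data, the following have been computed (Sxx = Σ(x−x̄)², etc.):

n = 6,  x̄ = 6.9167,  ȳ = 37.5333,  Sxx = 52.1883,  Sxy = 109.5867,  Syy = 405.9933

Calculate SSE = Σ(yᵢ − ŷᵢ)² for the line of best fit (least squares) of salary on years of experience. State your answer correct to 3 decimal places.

b = Sxy/Sxx = 109.5867/52.1883 = 2.099833
SSE = Syy − b·Sxy = 405.9933 − 2.099833·109.5867 = 175.879562

175.880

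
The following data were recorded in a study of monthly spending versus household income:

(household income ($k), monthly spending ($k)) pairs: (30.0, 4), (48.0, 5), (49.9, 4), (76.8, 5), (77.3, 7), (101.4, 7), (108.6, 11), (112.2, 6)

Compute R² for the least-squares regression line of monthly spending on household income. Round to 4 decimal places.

0.5372

n = 8, Σx = 604.2, Σy = 49, Σxy = 4062.3, Σx² = 52232.3, Σy² = 337
Sxx = Σx² − (Σx)²/n = 52232.3 − 45632.205 = 6600.095
Sxy = Σxy − (Σx)(Σy)/n = 4062.3 − 3700.725 = 361.575
Syy = Σy² − (Σy)²/n = 337 − 300.125 = 36.875
R² = Sxy²/(Sxx·Syy) = (361.575)²/(6600.095·36.875) = 0.537173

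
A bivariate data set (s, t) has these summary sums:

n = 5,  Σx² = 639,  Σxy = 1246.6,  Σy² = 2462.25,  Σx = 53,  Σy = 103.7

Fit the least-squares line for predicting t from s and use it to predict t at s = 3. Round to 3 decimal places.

6.231

Sxx = Σx² − (Σx)²/n = 639 − 561.8 = 77.2
Sxy = Σxy − (Σx)(Σy)/n = 1246.6 − 1099.22 = 147.38
b = Sxy/Sxx = 147.38/77.2 = 1.909067
a = ȳ − b·x̄ = 20.74 − 1.909067·10.6 = 0.503886
ŷ(3) = a + b·3 = 0.503886 + 1.909067·3 = 6.231088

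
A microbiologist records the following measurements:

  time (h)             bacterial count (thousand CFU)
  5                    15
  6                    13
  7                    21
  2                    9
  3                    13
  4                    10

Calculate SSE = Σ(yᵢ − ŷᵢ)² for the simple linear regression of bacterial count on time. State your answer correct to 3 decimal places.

n = 6, Σx = 27, Σy = 81, Σxy = 397, Σx² = 139, Σy² = 1185
Sxx = Σx² − (Σx)²/n = 139 − 121.5 = 17.5
Sxy = Σxy − (Σx)(Σy)/n = 397 − 364.5 = 32.5
Syy = Σy² − (Σy)²/n = 1185 − 1093.5 = 91.5
b = Sxy/Sxx = 32.5/17.5 = 1.857143
SSE = Syy − b·Sxy = 91.5 − 1.857143·32.5 = 31.142857

31.143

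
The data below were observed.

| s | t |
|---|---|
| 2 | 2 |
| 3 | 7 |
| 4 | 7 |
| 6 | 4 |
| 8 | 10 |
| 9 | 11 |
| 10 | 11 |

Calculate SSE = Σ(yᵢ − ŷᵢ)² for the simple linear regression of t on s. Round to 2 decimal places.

n = 7, Σx = 42, Σy = 52, Σxy = 366, Σx² = 310, Σy² = 460
Sxx = Σx² − (Σx)²/n = 310 − 252 = 58
Sxy = Σxy − (Σx)(Σy)/n = 366 − 312 = 54
Syy = Σy² − (Σy)²/n = 460 − 386.285714 = 73.714286
b = Sxy/Sxx = 54/58 = 0.931034
SSE = Syy − b·Sxy = 73.714286 − 0.931034·54 = 23.438424

23.44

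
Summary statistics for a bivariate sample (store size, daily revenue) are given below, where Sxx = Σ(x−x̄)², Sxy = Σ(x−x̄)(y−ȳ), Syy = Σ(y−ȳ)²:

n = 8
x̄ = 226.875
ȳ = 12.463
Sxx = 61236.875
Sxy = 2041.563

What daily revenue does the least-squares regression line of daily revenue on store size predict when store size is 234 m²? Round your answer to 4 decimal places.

b = Sxy/Sxx = 2041.563/61236.875 = 0.033339
a = ȳ − b·x̄ = 12.463 − 0.033339·226.875 = 4.899263
ŷ(234) = a + b·234 = 4.899263 + 0.033339·234 = 12.700539

12.7005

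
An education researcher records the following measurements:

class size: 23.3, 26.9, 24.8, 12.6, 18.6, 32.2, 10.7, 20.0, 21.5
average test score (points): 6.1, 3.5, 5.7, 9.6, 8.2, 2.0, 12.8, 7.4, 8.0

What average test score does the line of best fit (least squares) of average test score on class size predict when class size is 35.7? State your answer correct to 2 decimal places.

n = 9, Σx = 190.6, Σy = 63.3, Σxy = 1172.48, Σx² = 4399.84
Sxx = Σx² − (Σx)²/n = 4399.84 − 4036.484444 = 363.355556
Sxy = Σxy − (Σx)(Σy)/n = 1172.48 − 1340.553333 = -168.073333
b = Sxy/Sxx = -168.073333/363.355556 = -0.462559
a = ȳ − b·x̄ = 7.033333 − (-0.462559)·21.177778 = 16.829302
ŷ(35.7) = a + b·35.7 = 16.829302 + (-0.462559)·35.7 = 0.315951

0.32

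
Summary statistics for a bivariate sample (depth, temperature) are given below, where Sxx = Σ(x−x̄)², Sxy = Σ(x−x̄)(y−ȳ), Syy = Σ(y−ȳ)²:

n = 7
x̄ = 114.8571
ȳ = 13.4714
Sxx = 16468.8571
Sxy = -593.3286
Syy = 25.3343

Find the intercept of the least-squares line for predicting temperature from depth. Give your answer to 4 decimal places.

17.6094

b = Sxy/Sxx = -593.3286/16468.8571 = -0.036027
a = ȳ − b·x̄ = 13.4714 − (-0.036027)·114.8571 = 17.609392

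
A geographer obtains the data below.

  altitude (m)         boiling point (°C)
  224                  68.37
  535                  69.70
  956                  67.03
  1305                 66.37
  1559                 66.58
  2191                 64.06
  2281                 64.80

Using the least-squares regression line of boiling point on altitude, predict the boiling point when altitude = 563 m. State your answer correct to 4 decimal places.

68.3765

n = 7, Σx = 9051, Σy = 466.91, Σxy = 595260.39, Σx² = 15387285
Sxx = Σx² − (Σx)²/n = 15387285 − 11702943 = 3684342
Sxy = Σxy − (Σx)(Σy)/n = 595260.39 − 603714.63 = -8454.24
b = Sxy/Sxx = -8454.24/3684342 = -0.002295
a = ȳ − b·x̄ = 66.701429 − (-0.002295)·1293 = 69.668399
ŷ(563) = a + b·563 = 69.668399 + (-0.002295)·563 = 68.376516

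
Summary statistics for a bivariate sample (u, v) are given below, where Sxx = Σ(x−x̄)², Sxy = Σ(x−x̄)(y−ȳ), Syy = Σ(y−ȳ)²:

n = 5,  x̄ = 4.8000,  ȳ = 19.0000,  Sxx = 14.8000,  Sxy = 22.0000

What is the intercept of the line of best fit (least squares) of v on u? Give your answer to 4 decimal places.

b = Sxy/Sxx = 22/14.8 = 1.486486
a = ȳ − b·x̄ = 19 − 1.486486·4.8 = 11.864865

11.8649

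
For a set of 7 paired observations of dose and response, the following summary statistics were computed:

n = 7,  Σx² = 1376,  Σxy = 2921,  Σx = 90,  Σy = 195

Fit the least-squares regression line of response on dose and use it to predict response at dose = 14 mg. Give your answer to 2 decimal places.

30.02

Sxx = Σx² − (Σx)²/n = 1376 − 1157.142857 = 218.857143
Sxy = Σxy − (Σx)(Σy)/n = 2921 − 2507.142857 = 413.857143
b = Sxy/Sxx = 413.857143/218.857143 = 1.890992
a = ȳ − b·x̄ = 27.857143 − 1.890992·12.857143 = 3.544386
ŷ(14) = a + b·14 = 3.544386 + 1.890992·14 = 30.018277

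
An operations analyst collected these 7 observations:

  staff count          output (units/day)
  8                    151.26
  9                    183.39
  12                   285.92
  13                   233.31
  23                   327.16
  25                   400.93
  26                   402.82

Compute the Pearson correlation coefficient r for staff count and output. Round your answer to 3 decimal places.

n = 7, Σx = 116, Σy = 1984.79, Σxy = 37345.91, Σx² = 2288, Σy² = 622737.7651
Sxx = Σx² − (Σx)²/n = 2288 − 1922.285714 = 365.714286
Sxy = Σxy − (Σx)(Σy)/n = 37345.91 − 32890.805714 = 4455.104286
Syy = Σy² − (Σy)²/n = 622737.7651 − 562770.192014 = 59967.573086
r = Sxy/√(Sxx·Syy) = 4455.104286/√(21930998.157061) = 4455.104286/4683.054362 = 0.951324

0.951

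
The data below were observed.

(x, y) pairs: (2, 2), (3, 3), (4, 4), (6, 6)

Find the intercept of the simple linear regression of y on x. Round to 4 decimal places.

0.0000

n = 4, Σx = 15, Σy = 15, Σxy = 65, Σx² = 65
Sxx = Σx² − (Σx)²/n = 65 − 56.25 = 8.75
Sxy = Σxy − (Σx)(Σy)/n = 65 − 56.25 = 8.75
b = Sxy/Sxx = 8.75/8.75 = 1
a = ȳ − b·x̄ = 3.75 − 1·3.75 = 0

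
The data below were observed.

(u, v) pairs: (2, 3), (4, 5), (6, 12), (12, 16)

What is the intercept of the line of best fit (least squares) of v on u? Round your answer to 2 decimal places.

1.07

n = 4, Σx = 24, Σy = 36, Σxy = 290, Σx² = 200
Sxx = Σx² − (Σx)²/n = 200 − 144 = 56
Sxy = Σxy − (Σx)(Σy)/n = 290 − 216 = 74
b = Sxy/Sxx = 74/56 = 1.321429
a = ȳ − b·x̄ = 9 − 1.321429·6 = 1.071429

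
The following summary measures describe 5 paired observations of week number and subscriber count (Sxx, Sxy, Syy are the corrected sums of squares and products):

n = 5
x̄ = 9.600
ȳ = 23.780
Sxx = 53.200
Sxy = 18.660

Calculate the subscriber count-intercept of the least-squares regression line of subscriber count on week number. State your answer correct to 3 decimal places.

b = Sxy/Sxx = 18.66/53.2 = 0.350752
a = ȳ − b·x̄ = 23.78 − 0.350752·9.6 = 20.412782

20.413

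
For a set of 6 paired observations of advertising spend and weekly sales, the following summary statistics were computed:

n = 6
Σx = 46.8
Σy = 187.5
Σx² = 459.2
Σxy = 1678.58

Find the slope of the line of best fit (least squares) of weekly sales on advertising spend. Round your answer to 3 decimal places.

2.295

Sxx = Σx² − (Σx)²/n = 459.2 − 365.04 = 94.16
Sxy = Σxy − (Σx)(Σy)/n = 1678.58 − 1462.5 = 216.08
b = Sxy/Sxx = 216.08/94.16 = 2.294817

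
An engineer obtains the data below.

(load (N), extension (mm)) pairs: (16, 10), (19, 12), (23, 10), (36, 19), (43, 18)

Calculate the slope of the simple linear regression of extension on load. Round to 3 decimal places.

0.345

n = 5, Σx = 137, Σy = 69, Σxy = 2076, Σx² = 4291
Sxx = Σx² − (Σx)²/n = 4291 − 3753.8 = 537.2
Sxy = Σxy − (Σx)(Σy)/n = 2076 − 1890.6 = 185.4
b = Sxy/Sxx = 185.4/537.2 = 0.345123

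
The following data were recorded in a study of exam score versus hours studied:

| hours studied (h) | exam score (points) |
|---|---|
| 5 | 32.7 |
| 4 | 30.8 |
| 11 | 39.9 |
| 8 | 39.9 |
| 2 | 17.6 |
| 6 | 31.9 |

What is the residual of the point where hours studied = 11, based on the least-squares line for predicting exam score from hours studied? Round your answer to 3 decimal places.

n = 6, Σx = 36, Σy = 192.8, Σxy = 1271.4, Σx² = 266
Sxx = Σx² − (Σx)²/n = 266 − 216 = 50
Sxy = Σxy − (Σx)(Σy)/n = 1271.4 − 1156.8 = 114.6
b = Sxy/Sxx = 114.6/50 = 2.292
a = ȳ − b·x̄ = 32.133333 − 2.292·6 = 18.381333
ŷ(11) = 18.381333 + 2.292·11 = 43.593333
residual = y − ŷ = 39.9 − 43.593333 = -3.693333

-3.693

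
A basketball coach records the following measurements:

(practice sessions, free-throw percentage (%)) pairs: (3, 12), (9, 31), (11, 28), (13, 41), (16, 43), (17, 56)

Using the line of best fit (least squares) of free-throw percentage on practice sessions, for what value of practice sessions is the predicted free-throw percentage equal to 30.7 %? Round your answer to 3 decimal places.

9.910

n = 6, Σx = 69, Σy = 211, Σxy = 2796, Σx² = 925
Sxx = Σx² − (Σx)²/n = 925 − 793.5 = 131.5
Sxy = Σxy − (Σx)(Σy)/n = 2796 − 2426.5 = 369.5
b = Sxy/Sxx = 369.5/131.5 = 2.809886
a = ȳ − b·x̄ = 35.166667 − 2.809886·11.5 = 2.852978
Set a + b·x = 30.7: x = (30.7 − 2.852978) / 2.809886 = 9.910374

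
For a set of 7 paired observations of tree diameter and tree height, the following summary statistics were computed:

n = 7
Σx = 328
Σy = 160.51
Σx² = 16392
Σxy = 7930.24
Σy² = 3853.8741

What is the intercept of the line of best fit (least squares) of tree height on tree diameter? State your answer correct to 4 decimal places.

Sxx = Σx² − (Σx)²/n = 16392 − 15369.142857 = 1022.857143
Sxy = Σxy − (Σx)(Σy)/n = 7930.24 − 7521.04 = 409.2
b = Sxy/Sxx = 409.2/1022.857143 = 0.400056
a = ȳ − b·x̄ = 22.93 − 0.400056·46.857143 = 4.184525

4.1845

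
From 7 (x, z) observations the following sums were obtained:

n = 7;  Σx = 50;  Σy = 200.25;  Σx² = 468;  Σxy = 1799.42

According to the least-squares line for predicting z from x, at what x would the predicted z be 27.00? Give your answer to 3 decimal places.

Sxx = Σx² − (Σx)²/n = 468 − 357.142857 = 110.857143
Sxy = Σxy − (Σx)(Σy)/n = 1799.42 − 1430.357143 = 369.062857
b = Sxy/Sxx = 369.062857/110.857143 = 3.329175
a = ȳ − b·x̄ = 28.607143 − 3.329175·7.142857 = 4.827320
Set a + b·x = 27.00: x = (27.00 − 4.827320) / 3.329175 = 6.660112

6.660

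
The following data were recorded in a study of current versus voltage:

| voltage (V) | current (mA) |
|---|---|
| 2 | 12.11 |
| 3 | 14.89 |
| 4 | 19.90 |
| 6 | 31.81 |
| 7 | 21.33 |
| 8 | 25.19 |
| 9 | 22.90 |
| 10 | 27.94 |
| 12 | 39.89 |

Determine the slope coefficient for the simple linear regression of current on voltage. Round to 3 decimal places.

2.129

n = 9, Σx = 61, Σy = 215.96, Σxy = 1654.36, Σx² = 503
Sxx = Σx² − (Σx)²/n = 503 − 413.444444 = 89.555556
Sxy = Σxy − (Σx)(Σy)/n = 1654.36 − 1463.728889 = 190.631111
b = Sxy/Sxx = 190.631111/89.555556 = 2.128635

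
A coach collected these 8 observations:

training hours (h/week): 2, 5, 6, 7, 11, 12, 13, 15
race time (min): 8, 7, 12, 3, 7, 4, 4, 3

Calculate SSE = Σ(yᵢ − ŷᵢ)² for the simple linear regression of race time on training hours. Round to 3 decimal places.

42.803

n = 8, Σx = 71, Σy = 48, Σxy = 366, Σx² = 773, Σy² = 356
Sxx = Σx² − (Σx)²/n = 773 − 630.125 = 142.875
Sxy = Σxy − (Σx)(Σy)/n = 366 − 426 = -60
Syy = Σy² − (Σy)²/n = 356 − 288 = 68
b = Sxy/Sxx = -60/142.875 = -0.419948
SSE = Syy − b·Sxy = 68 − (-0.419948)·(-60) = 42.803150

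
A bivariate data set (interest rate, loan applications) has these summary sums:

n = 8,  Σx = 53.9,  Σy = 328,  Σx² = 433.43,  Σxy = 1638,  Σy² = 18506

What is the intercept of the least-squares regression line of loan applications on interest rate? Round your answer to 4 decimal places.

95.8270

Sxx = Σx² − (Σx)²/n = 433.43 − 363.15125 = 70.27875
Sxy = Σxy − (Σx)(Σy)/n = 1638 − 2209.9 = -571.9
b = Sxy/Sxx = -571.9/70.27875 = -8.137595
a = ȳ − b·x̄ = 41 − (-8.137595)·6.7375 = 95.827046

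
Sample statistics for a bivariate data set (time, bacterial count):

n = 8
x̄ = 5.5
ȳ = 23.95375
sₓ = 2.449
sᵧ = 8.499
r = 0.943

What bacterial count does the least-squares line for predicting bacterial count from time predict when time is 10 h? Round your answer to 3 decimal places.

38.680

b = r · sᵧ/sₓ = 0.943 · 8.499/2.449 = 3.272584
a = ȳ − b·x̄ = 23.95375 − 3.272584·5.5 = 5.954541
ŷ(10) = a + b·10 = 5.954541 + 3.272584·10 = 38.680376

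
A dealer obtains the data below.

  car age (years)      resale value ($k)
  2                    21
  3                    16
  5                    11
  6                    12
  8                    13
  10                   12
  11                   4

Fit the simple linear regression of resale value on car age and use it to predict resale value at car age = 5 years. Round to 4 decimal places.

14.5000

n = 7, Σx = 45, Σy = 89, Σxy = 485, Σx² = 359
Sxx = Σx² − (Σx)²/n = 359 − 289.285714 = 69.714286
Sxy = Σxy − (Σx)(Σy)/n = 485 − 572.142857 = -87.142857
b = Sxy/Sxx = -87.142857/69.714286 = -1.25
a = ȳ − b·x̄ = 12.714286 − (-1.25)·6.428571 = 20.75
ŷ(5) = a + b·5 = 20.75 + (-1.25)·5 = 14.5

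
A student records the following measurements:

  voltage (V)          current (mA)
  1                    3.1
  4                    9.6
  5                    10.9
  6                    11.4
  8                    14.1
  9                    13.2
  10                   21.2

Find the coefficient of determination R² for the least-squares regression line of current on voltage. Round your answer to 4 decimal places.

n = 7, Σx = 43, Σy = 83.5, Σxy = 608, Σx² = 323, Σy² = 1173.03
Sxx = Σx² − (Σx)²/n = 323 − 264.142857 = 58.857143
Sxy = Σxy − (Σx)(Σy)/n = 608 − 512.928571 = 95.071429
Syy = Σy² − (Σy)²/n = 1173.03 − 996.035714 = 176.994286
R² = Sxy²/(Sxx·Syy) = (95.071429)²/(58.857143·176.994286) = 0.867644

0.8676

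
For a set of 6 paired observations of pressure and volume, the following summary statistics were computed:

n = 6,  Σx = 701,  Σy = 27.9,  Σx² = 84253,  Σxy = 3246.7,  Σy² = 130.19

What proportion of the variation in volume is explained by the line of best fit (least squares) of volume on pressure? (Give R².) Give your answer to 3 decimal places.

0.157

Sxx = Σx² − (Σx)²/n = 84253 − 81900.166667 = 2352.833333
Sxy = Σxy − (Σx)(Σy)/n = 3246.7 − 3259.65 = -12.95
Syy = Σy² − (Σy)²/n = 130.19 − 129.735 = 0.455
R² = Sxy²/(Sxx·Syy) = (-12.95)²/(2352.833333·0.455) = 0.156652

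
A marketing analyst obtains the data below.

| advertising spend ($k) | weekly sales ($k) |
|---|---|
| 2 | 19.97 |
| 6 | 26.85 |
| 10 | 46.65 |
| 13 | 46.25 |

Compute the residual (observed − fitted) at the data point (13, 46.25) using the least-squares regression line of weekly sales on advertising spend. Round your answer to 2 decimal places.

-2.88

n = 4, Σx = 31, Σy = 139.72, Σxy = 1268.79, Σx² = 309
Sxx = Σx² − (Σx)²/n = 309 − 240.25 = 68.75
Sxy = Σxy − (Σx)(Σy)/n = 1268.79 − 1082.83 = 185.96
b = Sxy/Sxx = 185.96/68.75 = 2.704873
a = ȳ − b·x̄ = 34.93 − 2.704873·7.75 = 13.967236
ŷ(13) = 13.967236 + 2.704873·13 = 49.130582
residual = y − ŷ = 46.25 − 49.130582 = -2.880582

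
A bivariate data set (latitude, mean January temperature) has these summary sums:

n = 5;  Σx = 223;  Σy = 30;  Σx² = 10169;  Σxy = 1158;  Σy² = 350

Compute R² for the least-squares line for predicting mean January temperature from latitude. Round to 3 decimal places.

Sxx = Σx² − (Σx)²/n = 10169 − 9945.8 = 223.2
Sxy = Σxy − (Σx)(Σy)/n = 1158 − 1338 = -180
Syy = Σy² − (Σy)²/n = 350 − 180 = 170
R² = Sxy²/(Sxx·Syy) = (-180)²/(223.2·170) = 0.853890

0.854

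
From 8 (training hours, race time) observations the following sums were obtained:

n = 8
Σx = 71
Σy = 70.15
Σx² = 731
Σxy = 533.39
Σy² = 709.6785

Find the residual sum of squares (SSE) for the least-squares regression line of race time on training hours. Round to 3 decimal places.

Sxx = Σx² − (Σx)²/n = 731 − 630.125 = 100.875
Sxy = Σxy − (Σx)(Σy)/n = 533.39 − 622.58125 = -89.19125
Syy = Σy² − (Σy)²/n = 709.6785 − 615.127813 = 94.550687
b = Sxy/Sxx = -89.19125/100.875 = -0.884176
SSE = Syy − b·Sxy = 94.550687 − (-0.884176)·(-89.19125) = 15.689928

15.690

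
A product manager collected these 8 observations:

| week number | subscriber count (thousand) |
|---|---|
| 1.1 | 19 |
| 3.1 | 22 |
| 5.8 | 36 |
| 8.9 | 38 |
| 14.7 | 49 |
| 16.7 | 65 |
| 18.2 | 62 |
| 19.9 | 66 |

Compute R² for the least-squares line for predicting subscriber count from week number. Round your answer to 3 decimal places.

n = 8, Σx = 88.4, Σy = 357, Σxy = 4883.7, Σx² = 1345.9, Σy² = 18411
Sxx = Σx² − (Σx)²/n = 1345.9 − 976.82 = 369.08
Sxy = Σxy − (Σx)(Σy)/n = 4883.7 − 3944.85 = 938.85
Syy = Σy² − (Σy)²/n = 18411 − 15931.125 = 2479.875
R² = Sxy²/(Sxx·Syy) = (938.85)²/(369.08·2479.875) = 0.963035

0.963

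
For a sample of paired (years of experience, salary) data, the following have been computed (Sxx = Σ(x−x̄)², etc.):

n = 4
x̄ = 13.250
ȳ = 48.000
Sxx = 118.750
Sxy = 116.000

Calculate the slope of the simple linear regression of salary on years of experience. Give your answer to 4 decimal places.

0.9768

b = Sxy/Sxx = 116/118.75 = 0.976842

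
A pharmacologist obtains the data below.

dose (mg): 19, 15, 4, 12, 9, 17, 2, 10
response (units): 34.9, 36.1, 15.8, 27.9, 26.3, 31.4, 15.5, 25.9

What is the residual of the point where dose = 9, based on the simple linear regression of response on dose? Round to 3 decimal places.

n = 8, Σx = 88, Σy = 213.8, Σxy = 2663.1, Σx² = 1220
Sxx = Σx² − (Σx)²/n = 1220 − 968 = 252
Sxy = Σxy − (Σx)(Σy)/n = 2663.1 − 2351.8 = 311.3
b = Sxy/Sxx = 311.3/252 = 1.235317
a = ȳ − b·x̄ = 26.725 − 1.235317·11 = 13.136508
ŷ(9) = 13.136508 + 1.235317·9 = 24.254365
residual = y − ŷ = 26.3 − 24.254365 = 2.045635

2.046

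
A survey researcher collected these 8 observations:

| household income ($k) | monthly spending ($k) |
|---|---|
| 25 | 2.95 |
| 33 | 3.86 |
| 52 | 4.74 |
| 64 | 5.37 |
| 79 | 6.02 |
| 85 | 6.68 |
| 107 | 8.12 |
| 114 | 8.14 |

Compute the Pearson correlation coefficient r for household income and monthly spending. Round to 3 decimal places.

0.995

n = 8, Σx = 559, Σy = 45.88, Σxy = 3631.47, Σx² = 46425, Σy² = 287.9634
Sxx = Σx² − (Σx)²/n = 46425 − 39060.125 = 7364.875
Sxy = Σxy − (Σx)(Σy)/n = 3631.47 − 3205.865 = 425.605
Syy = Σy² − (Σy)²/n = 287.9634 − 263.1218 = 24.8416
r = Sxy/√(Sxx·Syy) = 425.605/√(182955.2788) = 425.605/427.732719 = 0.995026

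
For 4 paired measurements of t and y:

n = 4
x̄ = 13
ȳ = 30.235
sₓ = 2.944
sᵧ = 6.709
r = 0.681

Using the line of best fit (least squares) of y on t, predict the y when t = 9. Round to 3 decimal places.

b = r · sᵧ/sₓ = 0.681 · 6.709/2.944 = 1.551912
a = ȳ − b·x̄ = 30.235 − 1.551912·13 = 10.060144
ŷ(9) = a + b·9 = 10.060144 + 1.551912·9 = 24.027352

24.027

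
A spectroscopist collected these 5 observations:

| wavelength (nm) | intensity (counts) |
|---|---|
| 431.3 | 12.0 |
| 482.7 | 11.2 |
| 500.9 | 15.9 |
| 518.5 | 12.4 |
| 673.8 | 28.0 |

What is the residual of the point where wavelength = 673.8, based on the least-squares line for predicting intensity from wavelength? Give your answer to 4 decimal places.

n = 5, Σx = 2607.2, Σy = 79.5, Σxy = 43841.95, Σx² = 1392768.48
Sxx = Σx² − (Σx)²/n = 1392768.48 − 1359498.368 = 33270.112
Sxy = Σxy − (Σx)(Σy)/n = 43841.95 − 41454.48 = 2387.47
b = Sxy/Sxx = 2387.47/33270.112 = 0.071760
a = ȳ − b·x̄ = 15.9 − 0.071760·521.44 = -21.518640
ŷ(673.8) = -21.518640 + 0.071760·673.8 = 26.833385
residual = y − ŷ = 28.0 − 26.833385 = 1.166615

1.1666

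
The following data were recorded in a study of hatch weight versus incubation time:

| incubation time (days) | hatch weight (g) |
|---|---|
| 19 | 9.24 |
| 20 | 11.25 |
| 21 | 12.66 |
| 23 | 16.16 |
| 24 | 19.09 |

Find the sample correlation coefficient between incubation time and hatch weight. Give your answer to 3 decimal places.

0.995

n = 5, Σx = 107, Σy = 68.4, Σxy = 1496.26, Σx² = 2307, Σy² = 997.7894
Sxx = Σx² − (Σx)²/n = 2307 − 2289.8 = 17.2
Sxy = Σxy − (Σx)(Σy)/n = 1496.26 − 1463.76 = 32.5
Syy = Σy² − (Σy)²/n = 997.7894 − 935.712 = 62.0774
r = Sxy/√(Sxx·Syy) = 32.5/√(1067.73128) = 32.5/32.676158 = 0.994609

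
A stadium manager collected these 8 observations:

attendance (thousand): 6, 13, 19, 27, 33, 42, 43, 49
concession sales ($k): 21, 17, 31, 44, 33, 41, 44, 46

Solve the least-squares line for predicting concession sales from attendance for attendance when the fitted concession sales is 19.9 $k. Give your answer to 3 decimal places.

5.536

n = 8, Σx = 232, Σy = 277, Σxy = 9081, Σx² = 8398
Sxx = Σx² − (Σx)²/n = 8398 − 6728 = 1670
Sxy = Σxy − (Σx)(Σy)/n = 9081 − 8033 = 1048
b = Sxy/Sxx = 1048/1670 = 0.627545
a = ȳ − b·x̄ = 34.625 − 0.627545·29 = 16.426198
Set a + b·x = 19.9: x = (19.9 − 16.426198) / 0.627545 = 5.535544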